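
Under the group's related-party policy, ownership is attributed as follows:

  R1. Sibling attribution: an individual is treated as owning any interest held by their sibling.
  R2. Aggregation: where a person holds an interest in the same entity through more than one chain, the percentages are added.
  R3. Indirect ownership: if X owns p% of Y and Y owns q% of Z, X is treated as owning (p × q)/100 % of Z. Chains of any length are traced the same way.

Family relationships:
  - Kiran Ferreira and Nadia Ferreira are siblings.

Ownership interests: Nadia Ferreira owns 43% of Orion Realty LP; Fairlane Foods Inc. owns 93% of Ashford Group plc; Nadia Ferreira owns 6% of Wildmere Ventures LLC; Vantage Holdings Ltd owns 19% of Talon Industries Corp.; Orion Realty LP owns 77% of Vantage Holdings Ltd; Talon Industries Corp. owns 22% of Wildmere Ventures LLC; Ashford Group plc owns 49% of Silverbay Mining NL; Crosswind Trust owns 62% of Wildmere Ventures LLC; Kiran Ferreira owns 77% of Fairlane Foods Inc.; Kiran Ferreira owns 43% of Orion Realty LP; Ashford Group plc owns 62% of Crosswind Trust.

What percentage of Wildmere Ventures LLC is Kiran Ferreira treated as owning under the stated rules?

36.29488%

By sibling attribution (R1), Kiran Ferreira is treated as also owning Nadia Ferreira's interest in Orion Realty LP, giving 43% + 43% = 86%.
By sibling attribution (R1), Kiran Ferreira is treated as owning Nadia Ferreira's 6% interest in Wildmere Ventures LLC.
Chain via Orion Realty LP → Vantage Holdings Ltd → Talon Industries Corp. (R3): 86% × 77% × 19% × 22% = 2.767996% of Wildmere Ventures LLC.
Chain via Fairlane Foods Inc. → Ashford Group plc → Crosswind Trust (R3): 77% × 93% × 62% × 62% = 27.526884% of Wildmere Ventures LLC.
Direct interest in Wildmere Ventures LLC: 6%.
Aggregating (R2): 2.767996% + 27.526884% + 6% = 36.29488%.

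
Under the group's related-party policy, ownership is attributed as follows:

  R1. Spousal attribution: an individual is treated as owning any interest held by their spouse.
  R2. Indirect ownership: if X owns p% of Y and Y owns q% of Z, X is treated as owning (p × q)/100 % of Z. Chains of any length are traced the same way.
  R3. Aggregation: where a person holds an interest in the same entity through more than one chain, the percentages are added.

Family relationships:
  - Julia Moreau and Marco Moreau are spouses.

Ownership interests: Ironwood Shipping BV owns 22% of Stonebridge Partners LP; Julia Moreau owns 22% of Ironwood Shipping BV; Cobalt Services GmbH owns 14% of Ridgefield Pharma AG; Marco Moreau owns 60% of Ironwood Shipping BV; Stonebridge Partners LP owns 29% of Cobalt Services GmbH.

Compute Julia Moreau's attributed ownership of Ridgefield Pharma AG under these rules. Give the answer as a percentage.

By spousal attribution (R1), Julia Moreau is treated as also owning Marco Moreau's interest in Ironwood Shipping BV, giving 22% + 60% = 82%.
Chain via Ironwood Shipping BV → Stonebridge Partners LP → Cobalt Services GmbH (R2): 82% × 22% × 29% × 14% = 0.732424% of Ridgefield Pharma AG.

0.732424%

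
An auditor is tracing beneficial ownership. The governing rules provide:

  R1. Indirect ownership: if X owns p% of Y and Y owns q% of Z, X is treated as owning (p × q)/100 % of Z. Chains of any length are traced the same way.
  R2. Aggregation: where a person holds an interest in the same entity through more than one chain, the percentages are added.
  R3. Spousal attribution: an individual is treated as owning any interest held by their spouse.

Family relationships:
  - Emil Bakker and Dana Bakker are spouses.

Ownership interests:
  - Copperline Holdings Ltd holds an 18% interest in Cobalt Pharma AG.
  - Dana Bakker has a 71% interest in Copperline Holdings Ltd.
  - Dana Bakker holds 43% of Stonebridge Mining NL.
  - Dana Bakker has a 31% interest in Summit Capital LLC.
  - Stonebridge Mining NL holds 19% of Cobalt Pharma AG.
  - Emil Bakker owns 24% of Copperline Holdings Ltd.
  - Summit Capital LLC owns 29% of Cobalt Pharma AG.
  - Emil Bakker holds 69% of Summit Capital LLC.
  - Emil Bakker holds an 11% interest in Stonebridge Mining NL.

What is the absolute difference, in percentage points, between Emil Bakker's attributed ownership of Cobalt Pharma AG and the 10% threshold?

46.36

By spousal attribution (R3), Emil Bakker is treated as also owning Dana Bakker's interest in Stonebridge Mining NL, giving 11% + 43% = 54%.
By spousal attribution (R3), Emil Bakker is treated as also owning Dana Bakker's interest in Copperline Holdings Ltd, giving 24% + 71% = 95%.
By spousal attribution (R3), Emil Bakker is treated as also owning Dana Bakker's interest in Summit Capital LLC, giving 69% + 31% = 100%.
Chain via Stonebridge Mining NL (R1): 54% × 19% = 10.26% of Cobalt Pharma AG.
Chain via Copperline Holdings Ltd (R1): 95% × 18% = 17.1% of Cobalt Pharma AG.
Chain via Summit Capital LLC (R1): 100% × 29% = 29% of Cobalt Pharma AG.
Aggregating (R2): 10.26% + 17.1% + 29% = 56.36%.
56.36% exceeds the 10% threshold by 46.36 percentage points.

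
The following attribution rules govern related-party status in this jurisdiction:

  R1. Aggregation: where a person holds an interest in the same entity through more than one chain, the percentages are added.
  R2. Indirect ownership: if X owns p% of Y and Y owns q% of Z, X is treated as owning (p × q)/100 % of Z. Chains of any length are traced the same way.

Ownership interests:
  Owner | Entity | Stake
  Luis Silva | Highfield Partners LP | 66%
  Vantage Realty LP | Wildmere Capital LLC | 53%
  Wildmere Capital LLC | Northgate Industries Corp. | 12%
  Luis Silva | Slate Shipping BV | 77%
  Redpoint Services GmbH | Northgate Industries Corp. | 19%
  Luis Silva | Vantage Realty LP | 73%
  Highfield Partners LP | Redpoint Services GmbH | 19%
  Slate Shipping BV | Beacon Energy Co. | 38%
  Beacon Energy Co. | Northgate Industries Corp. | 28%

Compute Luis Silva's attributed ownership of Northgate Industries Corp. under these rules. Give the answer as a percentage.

Chain via Slate Shipping BV → Beacon Energy Co. (R2): 77% × 38% × 28% = 8.1928% of Northgate Industries Corp.
Chain via Highfield Partners LP → Redpoint Services GmbH (R2): 66% × 19% × 19% = 2.3826% of Northgate Industries Corp.
Chain via Vantage Realty LP → Wildmere Capital LLC (R2): 73% × 53% × 12% = 4.6428% of Northgate Industries Corp.
Aggregating (R1): 8.1928% + 2.3826% + 4.6428% = 15.2182%.

15.2182%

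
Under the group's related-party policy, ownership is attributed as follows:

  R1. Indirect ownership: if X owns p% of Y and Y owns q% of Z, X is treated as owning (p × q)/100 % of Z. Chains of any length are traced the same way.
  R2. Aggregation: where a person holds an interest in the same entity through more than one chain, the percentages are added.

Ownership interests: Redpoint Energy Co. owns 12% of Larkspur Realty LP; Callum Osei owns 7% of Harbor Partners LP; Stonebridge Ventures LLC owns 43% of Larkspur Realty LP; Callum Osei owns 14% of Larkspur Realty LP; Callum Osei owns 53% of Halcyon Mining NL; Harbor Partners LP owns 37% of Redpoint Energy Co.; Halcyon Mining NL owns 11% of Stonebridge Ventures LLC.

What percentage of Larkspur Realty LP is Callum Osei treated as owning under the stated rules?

Chain via Harbor Partners LP → Redpoint Energy Co. (R1): 7% × 37% × 12% = 0.3108% of Larkspur Realty LP.
Chain via Halcyon Mining NL → Stonebridge Ventures LLC (R1): 53% × 11% × 43% = 2.5069% of Larkspur Realty LP.
Direct interest in Larkspur Realty LP: 14%.
Aggregating (R2): 0.3108% + 2.5069% + 14% = 16.8177%.

16.8177%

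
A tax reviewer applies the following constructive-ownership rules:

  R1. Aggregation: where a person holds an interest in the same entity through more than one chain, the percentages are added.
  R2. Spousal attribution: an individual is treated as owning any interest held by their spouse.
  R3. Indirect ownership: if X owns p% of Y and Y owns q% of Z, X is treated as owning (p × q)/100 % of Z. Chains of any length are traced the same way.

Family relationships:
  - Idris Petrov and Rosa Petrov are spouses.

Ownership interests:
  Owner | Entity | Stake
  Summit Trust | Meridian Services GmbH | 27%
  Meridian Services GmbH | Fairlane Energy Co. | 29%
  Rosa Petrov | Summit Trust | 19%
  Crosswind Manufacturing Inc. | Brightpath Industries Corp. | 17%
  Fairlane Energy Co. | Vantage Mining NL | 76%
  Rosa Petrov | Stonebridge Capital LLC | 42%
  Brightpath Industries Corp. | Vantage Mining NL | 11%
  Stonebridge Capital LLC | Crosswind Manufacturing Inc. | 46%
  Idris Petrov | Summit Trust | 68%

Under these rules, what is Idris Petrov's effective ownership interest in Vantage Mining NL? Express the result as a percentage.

By spousal attribution (R2), Idris Petrov is treated as also owning Rosa Petrov's interest in Summit Trust, giving 68% + 19% = 87%.
By spousal attribution (R2), Idris Petrov is treated as owning Rosa Petrov's 42% interest in Stonebridge Capital LLC.
Chain via Summit Trust → Meridian Services GmbH → Fairlane Energy Co. (R3): 87% × 27% × 29% × 76% = 5.177196% of Vantage Mining NL.
Chain via Stonebridge Capital LLC → Crosswind Manufacturing Inc. → Brightpath Industries Corp. (R3): 42% × 46% × 17% × 11% = 0.361284% of Vantage Mining NL.
Aggregating (R1): 5.177196% + 0.361284% = 5.53848%.

5.53848%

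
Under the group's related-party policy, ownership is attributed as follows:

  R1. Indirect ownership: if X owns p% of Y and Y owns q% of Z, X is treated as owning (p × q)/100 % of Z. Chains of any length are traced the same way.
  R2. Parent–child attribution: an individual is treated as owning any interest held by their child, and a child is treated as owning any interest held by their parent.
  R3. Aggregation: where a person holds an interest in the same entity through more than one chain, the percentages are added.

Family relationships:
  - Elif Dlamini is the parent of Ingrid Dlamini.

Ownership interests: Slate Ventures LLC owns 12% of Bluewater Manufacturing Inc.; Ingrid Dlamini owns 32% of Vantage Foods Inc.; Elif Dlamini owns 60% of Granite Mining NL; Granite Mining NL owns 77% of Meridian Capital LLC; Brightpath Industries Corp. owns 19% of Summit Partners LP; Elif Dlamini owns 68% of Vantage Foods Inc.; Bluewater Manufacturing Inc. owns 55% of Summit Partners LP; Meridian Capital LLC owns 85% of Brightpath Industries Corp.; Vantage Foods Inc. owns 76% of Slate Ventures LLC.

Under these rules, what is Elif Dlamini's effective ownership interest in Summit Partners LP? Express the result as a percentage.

By parent–child attribution (R2), Elif Dlamini is treated as also owning Ingrid Dlamini's interest in Vantage Foods Inc, giving 68% + 32% = 100%.
Chain via Vantage Foods Inc. → Slate Ventures LLC → Bluewater Manufacturing Inc. (R1): 100% × 76% × 12% × 55% = 5.016% of Summit Partners LP.
Chain via Granite Mining NL → Meridian Capital LLC → Brightpath Industries Corp. (R1): 60% × 77% × 85% × 19% = 7.4613% of Summit Partners LP.
Aggregating (R3): 5.016% + 7.4613% = 12.4773%.

12.4773%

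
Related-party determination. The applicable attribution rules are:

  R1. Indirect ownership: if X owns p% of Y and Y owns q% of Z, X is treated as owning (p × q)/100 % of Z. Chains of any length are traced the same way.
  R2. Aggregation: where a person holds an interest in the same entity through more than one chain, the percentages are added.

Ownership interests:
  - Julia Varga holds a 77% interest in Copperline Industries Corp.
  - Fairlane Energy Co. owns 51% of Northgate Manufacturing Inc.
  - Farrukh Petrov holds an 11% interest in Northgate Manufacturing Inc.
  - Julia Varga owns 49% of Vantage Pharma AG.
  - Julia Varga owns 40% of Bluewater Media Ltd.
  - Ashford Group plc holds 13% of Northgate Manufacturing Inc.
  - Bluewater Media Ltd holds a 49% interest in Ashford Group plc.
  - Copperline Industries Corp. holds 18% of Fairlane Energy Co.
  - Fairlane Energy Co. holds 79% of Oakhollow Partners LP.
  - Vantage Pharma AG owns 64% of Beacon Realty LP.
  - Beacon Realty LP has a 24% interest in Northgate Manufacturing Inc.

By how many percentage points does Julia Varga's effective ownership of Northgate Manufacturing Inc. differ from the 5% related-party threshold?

12.143

Chain via Bluewater Media Ltd → Ashford Group plc (R1): 40% × 49% × 13% = 2.548% of Northgate Manufacturing Inc.
Chain via Copperline Industries Corp. → Fairlane Energy Co. (R1): 77% × 18% × 51% = 7.0686% of Northgate Manufacturing Inc.
Chain via Vantage Pharma AG → Beacon Realty LP (R1): 49% × 64% × 24% = 7.5264% of Northgate Manufacturing Inc.
Aggregating (R2): 2.548% + 7.0686% + 7.5264% = 17.143%.
17.143% exceeds the 5% threshold by 12.143 percentage points.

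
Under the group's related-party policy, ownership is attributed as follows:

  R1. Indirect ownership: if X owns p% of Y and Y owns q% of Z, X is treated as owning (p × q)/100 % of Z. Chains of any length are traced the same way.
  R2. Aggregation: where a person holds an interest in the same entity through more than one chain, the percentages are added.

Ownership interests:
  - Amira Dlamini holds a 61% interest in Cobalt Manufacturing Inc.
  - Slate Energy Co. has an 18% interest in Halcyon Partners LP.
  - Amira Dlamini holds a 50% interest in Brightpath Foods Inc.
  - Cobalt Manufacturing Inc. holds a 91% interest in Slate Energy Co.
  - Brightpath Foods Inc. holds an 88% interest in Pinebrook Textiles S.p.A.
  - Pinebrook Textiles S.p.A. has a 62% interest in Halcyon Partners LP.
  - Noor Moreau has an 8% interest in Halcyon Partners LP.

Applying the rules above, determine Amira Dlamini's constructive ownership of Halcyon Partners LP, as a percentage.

37.2718%

Chain via Cobalt Manufacturing Inc. → Slate Energy Co. (R1): 61% × 91% × 18% = 9.9918% of Halcyon Partners LP.
Chain via Brightpath Foods Inc. → Pinebrook Textiles S.p.A. (R1): 50% × 88% × 62% = 27.28% of Halcyon Partners LP.
Aggregating (R2): 9.9918% + 27.28% = 37.2718%.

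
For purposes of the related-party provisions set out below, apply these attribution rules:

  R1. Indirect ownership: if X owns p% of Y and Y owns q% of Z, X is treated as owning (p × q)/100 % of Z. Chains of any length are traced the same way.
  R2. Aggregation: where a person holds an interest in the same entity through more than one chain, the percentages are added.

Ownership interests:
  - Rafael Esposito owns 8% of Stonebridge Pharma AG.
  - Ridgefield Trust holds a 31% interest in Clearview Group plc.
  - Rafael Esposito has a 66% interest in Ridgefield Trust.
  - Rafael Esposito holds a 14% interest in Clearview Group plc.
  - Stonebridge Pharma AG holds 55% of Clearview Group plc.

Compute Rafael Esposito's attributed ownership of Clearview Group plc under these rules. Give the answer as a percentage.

Chain via Ridgefield Trust (R1): 66% × 31% = 20.46% of Clearview Group plc.
Chain via Stonebridge Pharma AG (R1): 8% × 55% = 4.4% of Clearview Group plc.
Direct interest in Clearview Group plc: 14%.
Aggregating (R2): 20.46% + 4.4% + 14% = 38.86%.

38.86%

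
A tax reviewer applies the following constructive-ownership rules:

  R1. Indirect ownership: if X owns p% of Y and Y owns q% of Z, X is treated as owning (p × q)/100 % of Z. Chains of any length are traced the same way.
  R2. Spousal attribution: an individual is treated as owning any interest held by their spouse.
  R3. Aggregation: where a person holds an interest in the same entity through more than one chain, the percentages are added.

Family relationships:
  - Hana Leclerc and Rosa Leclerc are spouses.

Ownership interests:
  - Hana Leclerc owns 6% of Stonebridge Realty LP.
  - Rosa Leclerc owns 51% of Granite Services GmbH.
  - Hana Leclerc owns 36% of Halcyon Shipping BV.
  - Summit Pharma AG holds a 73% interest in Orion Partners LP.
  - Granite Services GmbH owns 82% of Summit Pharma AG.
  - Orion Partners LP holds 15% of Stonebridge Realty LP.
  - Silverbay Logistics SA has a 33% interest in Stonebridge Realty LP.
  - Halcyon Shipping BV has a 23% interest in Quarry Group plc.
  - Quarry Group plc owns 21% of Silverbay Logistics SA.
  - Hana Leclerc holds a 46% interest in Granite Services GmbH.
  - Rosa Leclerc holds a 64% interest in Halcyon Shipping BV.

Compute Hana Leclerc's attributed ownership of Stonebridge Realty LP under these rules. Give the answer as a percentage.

16.30353%

By spousal attribution (R2), Hana Leclerc is treated as also owning Rosa Leclerc's interest in Halcyon Shipping BV, giving 36% + 64% = 100%.
By spousal attribution (R2), Hana Leclerc is treated as also owning Rosa Leclerc's interest in Granite Services GmbH, giving 46% + 51% = 97%.
Chain via Halcyon Shipping BV → Quarry Group plc → Silverbay Logistics SA (R1): 100% × 23% × 21% × 33% = 1.5939% of Stonebridge Realty LP.
Chain via Granite Services GmbH → Summit Pharma AG → Orion Partners LP (R1): 97% × 82% × 73% × 15% = 8.70963% of Stonebridge Realty LP.
Direct interest in Stonebridge Realty LP: 6%.
Aggregating (R3): 1.5939% + 8.70963% + 6% = 16.30353%.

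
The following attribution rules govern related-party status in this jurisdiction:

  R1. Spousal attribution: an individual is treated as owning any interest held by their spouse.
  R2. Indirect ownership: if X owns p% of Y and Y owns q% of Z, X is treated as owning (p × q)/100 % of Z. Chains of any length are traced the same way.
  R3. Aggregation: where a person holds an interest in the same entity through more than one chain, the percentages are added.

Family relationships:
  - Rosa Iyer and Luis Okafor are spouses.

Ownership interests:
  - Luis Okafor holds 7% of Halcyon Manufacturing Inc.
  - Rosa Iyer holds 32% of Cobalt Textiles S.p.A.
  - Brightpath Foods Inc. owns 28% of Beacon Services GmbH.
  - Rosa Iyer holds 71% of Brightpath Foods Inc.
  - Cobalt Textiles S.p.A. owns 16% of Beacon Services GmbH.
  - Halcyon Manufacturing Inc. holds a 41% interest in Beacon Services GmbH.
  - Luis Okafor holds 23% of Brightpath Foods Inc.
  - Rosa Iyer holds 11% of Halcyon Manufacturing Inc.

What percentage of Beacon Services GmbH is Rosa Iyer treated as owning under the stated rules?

By spousal attribution (R1), Rosa Iyer is treated as also owning Luis Okafor's interest in Halcyon Manufacturing Inc, giving 11% + 7% = 18%.
By spousal attribution (R1), Rosa Iyer is treated as also owning Luis Okafor's interest in Brightpath Foods Inc, giving 71% + 23% = 94%.
Chain via Halcyon Manufacturing Inc. (R2): 18% × 41% = 7.38% of Beacon Services GmbH.
Chain via Brightpath Foods Inc. (R2): 94% × 28% = 26.32% of Beacon Services GmbH.
Chain via Cobalt Textiles S.p.A. (R2): 32% × 16% = 5.12% of Beacon Services GmbH.
Aggregating (R3): 7.38% + 26.32% + 5.12% = 38.82%.

38.82%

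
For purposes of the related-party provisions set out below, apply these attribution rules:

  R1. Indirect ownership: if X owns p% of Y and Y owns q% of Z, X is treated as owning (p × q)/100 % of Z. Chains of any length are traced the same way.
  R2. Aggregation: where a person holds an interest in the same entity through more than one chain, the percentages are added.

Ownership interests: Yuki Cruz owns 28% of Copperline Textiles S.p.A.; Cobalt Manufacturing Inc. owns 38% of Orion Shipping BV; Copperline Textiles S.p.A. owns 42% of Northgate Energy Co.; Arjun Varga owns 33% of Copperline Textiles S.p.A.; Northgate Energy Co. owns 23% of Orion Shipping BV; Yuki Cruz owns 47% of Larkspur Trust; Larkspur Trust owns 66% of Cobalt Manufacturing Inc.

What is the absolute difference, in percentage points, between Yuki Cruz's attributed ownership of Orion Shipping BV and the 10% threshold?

Chain via Larkspur Trust → Cobalt Manufacturing Inc. (R1): 47% × 66% × 38% = 11.7876% of Orion Shipping BV.
Chain via Copperline Textiles S.p.A. → Northgate Energy Co. (R1): 28% × 42% × 23% = 2.7048% of Orion Shipping BV.
Aggregating (R2): 11.7876% + 2.7048% = 14.4924%.
14.4924% exceeds the 10% threshold by 4.4924 percentage points.

4.4924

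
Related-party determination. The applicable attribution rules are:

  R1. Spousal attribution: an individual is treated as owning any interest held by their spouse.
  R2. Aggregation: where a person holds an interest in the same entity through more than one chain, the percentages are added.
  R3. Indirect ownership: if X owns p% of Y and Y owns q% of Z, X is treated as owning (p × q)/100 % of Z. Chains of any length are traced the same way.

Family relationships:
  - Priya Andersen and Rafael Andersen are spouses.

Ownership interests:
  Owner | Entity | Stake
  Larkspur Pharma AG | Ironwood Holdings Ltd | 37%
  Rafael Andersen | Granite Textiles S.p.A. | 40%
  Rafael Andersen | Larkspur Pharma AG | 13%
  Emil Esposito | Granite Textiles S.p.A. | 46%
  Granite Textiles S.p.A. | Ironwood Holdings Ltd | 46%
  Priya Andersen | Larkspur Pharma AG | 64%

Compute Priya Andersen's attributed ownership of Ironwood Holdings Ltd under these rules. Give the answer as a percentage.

46.89%

By spousal attribution (R1), Priya Andersen is treated as also owning Rafael Andersen's interest in Larkspur Pharma AG, giving 64% + 13% = 77%.
By spousal attribution (R1), Priya Andersen is treated as owning Rafael Andersen's 40% interest in Granite Textiles S.p.A.
Chain via Larkspur Pharma AG (R3): 77% × 37% = 28.49% of Ironwood Holdings Ltd.
Chain via Granite Textiles S.p.A. (R3): 40% × 46% = 18.4% of Ironwood Holdings Ltd.
Aggregating (R2): 28.49% + 18.4% = 46.89%.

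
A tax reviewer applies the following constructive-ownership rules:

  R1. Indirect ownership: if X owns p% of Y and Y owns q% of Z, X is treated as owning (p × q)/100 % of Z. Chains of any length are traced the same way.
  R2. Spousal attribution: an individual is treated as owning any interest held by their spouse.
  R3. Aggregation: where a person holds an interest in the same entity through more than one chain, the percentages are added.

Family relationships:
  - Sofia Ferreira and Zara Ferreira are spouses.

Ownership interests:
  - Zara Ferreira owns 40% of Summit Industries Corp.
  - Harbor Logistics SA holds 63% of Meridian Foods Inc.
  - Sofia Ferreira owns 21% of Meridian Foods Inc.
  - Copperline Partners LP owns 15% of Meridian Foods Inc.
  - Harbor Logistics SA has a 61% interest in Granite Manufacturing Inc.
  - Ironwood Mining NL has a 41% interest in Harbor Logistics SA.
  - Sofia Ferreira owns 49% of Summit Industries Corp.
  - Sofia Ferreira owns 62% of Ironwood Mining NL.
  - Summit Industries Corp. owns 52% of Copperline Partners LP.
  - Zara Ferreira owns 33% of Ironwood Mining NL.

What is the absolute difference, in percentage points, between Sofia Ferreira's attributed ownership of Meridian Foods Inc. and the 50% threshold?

2.4805

By spousal attribution (R2), Sofia Ferreira is treated as also owning Zara Ferreira's interest in Ironwood Mining NL, giving 62% + 33% = 95%.
By spousal attribution (R2), Sofia Ferreira is treated as also owning Zara Ferreira's interest in Summit Industries Corp, giving 49% + 40% = 89%.
Chain via Ironwood Mining NL → Harbor Logistics SA (R1): 95% × 41% × 63% = 24.5385% of Meridian Foods Inc.
Chain via Summit Industries Corp. → Copperline Partners LP (R1): 89% × 52% × 15% = 6.942% of Meridian Foods Inc.
Direct interest in Meridian Foods Inc: 21%.
Aggregating (R3): 24.5385% + 6.942% + 21% = 52.4805%.
52.4805% exceeds the 50% threshold by 2.4805 percentage points.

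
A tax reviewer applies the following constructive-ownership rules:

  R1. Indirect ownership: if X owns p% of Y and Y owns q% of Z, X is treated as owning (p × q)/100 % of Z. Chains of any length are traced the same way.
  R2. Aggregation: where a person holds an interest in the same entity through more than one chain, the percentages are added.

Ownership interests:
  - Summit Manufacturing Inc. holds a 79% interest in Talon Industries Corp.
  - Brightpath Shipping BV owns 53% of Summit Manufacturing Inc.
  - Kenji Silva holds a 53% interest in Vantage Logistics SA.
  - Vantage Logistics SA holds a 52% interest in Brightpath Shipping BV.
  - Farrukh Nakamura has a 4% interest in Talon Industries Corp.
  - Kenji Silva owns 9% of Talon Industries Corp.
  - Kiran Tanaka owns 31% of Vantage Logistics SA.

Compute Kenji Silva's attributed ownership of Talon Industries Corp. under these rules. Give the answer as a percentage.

20.539372%

Chain via Vantage Logistics SA → Brightpath Shipping BV → Summit Manufacturing Inc. (R1): 53% × 52% × 53% × 79% = 11.539372% of Talon Industries Corp.
Direct interest in Talon Industries Corp: 9%.
Aggregating (R2): 11.539372% + 9% = 20.539372%.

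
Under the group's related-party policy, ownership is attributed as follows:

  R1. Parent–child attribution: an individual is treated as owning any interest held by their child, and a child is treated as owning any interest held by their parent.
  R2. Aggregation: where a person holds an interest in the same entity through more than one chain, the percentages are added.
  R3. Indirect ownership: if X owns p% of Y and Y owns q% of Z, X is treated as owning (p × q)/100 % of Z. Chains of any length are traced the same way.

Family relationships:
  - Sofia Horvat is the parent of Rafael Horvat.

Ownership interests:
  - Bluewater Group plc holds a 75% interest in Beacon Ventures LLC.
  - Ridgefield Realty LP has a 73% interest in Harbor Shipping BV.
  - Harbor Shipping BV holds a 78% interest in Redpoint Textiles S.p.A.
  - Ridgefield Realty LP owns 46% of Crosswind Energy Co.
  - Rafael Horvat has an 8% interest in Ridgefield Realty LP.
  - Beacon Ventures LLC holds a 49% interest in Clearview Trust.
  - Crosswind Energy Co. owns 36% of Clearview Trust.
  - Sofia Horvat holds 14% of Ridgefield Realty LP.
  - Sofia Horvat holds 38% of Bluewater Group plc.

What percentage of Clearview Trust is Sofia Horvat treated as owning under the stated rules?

17.6082%

By parent–child attribution (R1), Sofia Horvat is treated as also owning Rafael Horvat's interest in Ridgefield Realty LP, giving 14% + 8% = 22%.
Chain via Ridgefield Realty LP → Crosswind Energy Co. (R3): 22% × 46% × 36% = 3.6432% of Clearview Trust.
Chain via Bluewater Group plc → Beacon Ventures LLC (R3): 38% × 75% × 49% = 13.965% of Clearview Trust.
Aggregating (R2): 3.6432% + 13.965% = 17.6082%.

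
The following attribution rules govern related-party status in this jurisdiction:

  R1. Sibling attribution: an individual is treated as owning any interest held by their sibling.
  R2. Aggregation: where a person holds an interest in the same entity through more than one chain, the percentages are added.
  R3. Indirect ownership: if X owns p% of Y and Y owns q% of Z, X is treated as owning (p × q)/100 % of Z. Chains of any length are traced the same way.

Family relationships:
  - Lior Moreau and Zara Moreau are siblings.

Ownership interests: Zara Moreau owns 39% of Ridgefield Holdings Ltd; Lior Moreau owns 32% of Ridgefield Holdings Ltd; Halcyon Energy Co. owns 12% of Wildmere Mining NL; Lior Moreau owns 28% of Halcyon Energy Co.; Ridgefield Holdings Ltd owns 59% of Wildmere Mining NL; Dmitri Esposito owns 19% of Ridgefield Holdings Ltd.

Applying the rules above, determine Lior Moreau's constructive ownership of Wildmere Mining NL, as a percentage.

By sibling attribution (R1), Lior Moreau is treated as also owning Zara Moreau's interest in Ridgefield Holdings Ltd, giving 32% + 39% = 71%.
Chain via Halcyon Energy Co. (R3): 28% × 12% = 3.36% of Wildmere Mining NL.
Chain via Ridgefield Holdings Ltd (R3): 71% × 59% = 41.89% of Wildmere Mining NL.
Aggregating (R2): 3.36% + 41.89% = 45.25%.

45.25%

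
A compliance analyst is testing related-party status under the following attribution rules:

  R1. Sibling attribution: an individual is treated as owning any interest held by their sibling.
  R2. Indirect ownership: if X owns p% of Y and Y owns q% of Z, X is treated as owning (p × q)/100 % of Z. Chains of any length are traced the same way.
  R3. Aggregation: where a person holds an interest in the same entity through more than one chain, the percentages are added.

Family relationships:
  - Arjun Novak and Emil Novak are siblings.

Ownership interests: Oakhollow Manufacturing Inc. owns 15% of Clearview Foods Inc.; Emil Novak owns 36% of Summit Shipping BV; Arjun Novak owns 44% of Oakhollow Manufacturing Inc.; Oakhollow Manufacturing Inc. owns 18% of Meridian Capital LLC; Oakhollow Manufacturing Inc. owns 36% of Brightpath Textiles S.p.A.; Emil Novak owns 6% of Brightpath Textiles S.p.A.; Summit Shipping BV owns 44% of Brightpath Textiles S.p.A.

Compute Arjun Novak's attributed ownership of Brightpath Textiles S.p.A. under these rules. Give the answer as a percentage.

37.68%

By sibling attribution (R1), Arjun Novak is treated as owning Emil Novak's 36% interest in Summit Shipping BV.
By sibling attribution (R1), Arjun Novak is treated as owning Emil Novak's 6% interest in Brightpath Textiles S.p.A.
Chain via Oakhollow Manufacturing Inc. (R2): 44% × 36% = 15.84% of Brightpath Textiles S.p.A.
Chain via Summit Shipping BV (R2): 36% × 44% = 15.84% of Brightpath Textiles S.p.A.
Direct interest in Brightpath Textiles S.p.A: 6%.
Aggregating (R3): 15.84% + 15.84% + 6% = 37.68%.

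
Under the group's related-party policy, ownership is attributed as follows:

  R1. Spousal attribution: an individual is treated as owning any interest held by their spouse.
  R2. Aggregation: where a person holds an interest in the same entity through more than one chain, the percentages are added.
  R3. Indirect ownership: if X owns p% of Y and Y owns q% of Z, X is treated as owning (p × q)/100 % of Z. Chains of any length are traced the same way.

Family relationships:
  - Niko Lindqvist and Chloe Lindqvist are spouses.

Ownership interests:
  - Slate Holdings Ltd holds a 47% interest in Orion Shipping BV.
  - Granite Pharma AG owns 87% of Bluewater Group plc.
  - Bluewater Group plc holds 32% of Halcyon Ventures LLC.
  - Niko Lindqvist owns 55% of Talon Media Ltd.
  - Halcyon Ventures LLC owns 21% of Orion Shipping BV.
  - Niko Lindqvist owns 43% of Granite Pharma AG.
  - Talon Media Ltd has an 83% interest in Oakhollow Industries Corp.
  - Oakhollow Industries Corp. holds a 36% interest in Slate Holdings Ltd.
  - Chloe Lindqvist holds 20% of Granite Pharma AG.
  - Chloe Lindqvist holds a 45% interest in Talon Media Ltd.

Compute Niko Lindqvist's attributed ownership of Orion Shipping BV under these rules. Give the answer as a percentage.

By spousal attribution (R1), Niko Lindqvist is treated as also owning Chloe Lindqvist's interest in Talon Media Ltd, giving 55% + 45% = 100%.
By spousal attribution (R1), Niko Lindqvist is treated as also owning Chloe Lindqvist's interest in Granite Pharma AG, giving 43% + 20% = 63%.
Chain via Talon Media Ltd → Oakhollow Industries Corp. → Slate Holdings Ltd (R3): 100% × 83% × 36% × 47% = 14.0436% of Orion Shipping BV.
Chain via Granite Pharma AG → Bluewater Group plc → Halcyon Ventures LLC (R3): 63% × 87% × 32% × 21% = 3.683232% of Orion Shipping BV.
Aggregating (R2): 14.0436% + 3.683232% = 17.726832%.

17.726832%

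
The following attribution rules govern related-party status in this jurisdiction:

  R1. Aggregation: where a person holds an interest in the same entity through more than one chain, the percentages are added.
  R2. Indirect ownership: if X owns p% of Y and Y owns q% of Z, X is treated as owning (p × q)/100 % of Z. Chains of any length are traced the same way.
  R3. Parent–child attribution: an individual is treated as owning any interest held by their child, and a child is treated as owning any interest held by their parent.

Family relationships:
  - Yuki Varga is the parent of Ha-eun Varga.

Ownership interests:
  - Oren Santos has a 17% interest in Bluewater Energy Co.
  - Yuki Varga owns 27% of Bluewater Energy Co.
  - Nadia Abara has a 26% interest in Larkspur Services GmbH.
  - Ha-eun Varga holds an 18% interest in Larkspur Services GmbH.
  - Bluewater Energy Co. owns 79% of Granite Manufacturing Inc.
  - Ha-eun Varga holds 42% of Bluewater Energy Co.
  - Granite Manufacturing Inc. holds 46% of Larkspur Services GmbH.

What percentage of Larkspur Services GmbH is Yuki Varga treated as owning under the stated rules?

By parent–child attribution (R3), Yuki Varga is treated as also owning Ha-eun Varga's interest in Bluewater Energy Co, giving 27% + 42% = 69%.
By parent–child attribution (R3), Yuki Varga is treated as owning Ha-eun Varga's 18% interest in Larkspur Services GmbH.
Chain via Bluewater Energy Co. → Granite Manufacturing Inc. (R2): 69% × 79% × 46% = 25.0746% of Larkspur Services GmbH.
Direct interest in Larkspur Services GmbH: 18%.
Aggregating (R1): 25.0746% + 18% = 43.0746%.

43.0746%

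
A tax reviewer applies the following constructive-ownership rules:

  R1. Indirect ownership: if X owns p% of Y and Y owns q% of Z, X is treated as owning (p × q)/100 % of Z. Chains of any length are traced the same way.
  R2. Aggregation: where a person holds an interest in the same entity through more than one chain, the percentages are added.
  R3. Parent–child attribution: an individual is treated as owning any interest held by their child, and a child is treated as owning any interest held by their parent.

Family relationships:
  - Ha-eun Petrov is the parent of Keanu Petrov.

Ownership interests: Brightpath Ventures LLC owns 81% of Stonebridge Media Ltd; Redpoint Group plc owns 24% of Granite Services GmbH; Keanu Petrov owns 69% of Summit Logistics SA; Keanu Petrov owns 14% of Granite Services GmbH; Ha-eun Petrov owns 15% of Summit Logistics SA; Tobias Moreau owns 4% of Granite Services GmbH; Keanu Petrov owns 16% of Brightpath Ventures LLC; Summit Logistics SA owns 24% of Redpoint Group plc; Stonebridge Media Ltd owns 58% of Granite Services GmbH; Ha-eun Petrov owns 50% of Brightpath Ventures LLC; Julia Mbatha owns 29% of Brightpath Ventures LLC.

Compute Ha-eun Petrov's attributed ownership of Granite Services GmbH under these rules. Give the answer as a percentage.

49.8452%

By parent–child attribution (R3), Ha-eun Petrov is treated as also owning Keanu Petrov's interest in Summit Logistics SA, giving 15% + 69% = 84%.
By parent–child attribution (R3), Ha-eun Petrov is treated as also owning Keanu Petrov's interest in Brightpath Ventures LLC, giving 50% + 16% = 66%.
By parent–child attribution (R3), Ha-eun Petrov is treated as owning Keanu Petrov's 14% interest in Granite Services GmbH.
Chain via Summit Logistics SA → Redpoint Group plc (R1): 84% × 24% × 24% = 4.8384% of Granite Services GmbH.
Chain via Brightpath Ventures LLC → Stonebridge Media Ltd (R1): 66% × 81% × 58% = 31.0068% of Granite Services GmbH.
Direct interest in Granite Services GmbH: 14%.
Aggregating (R2): 4.8384% + 31.0068% + 14% = 49.8452%.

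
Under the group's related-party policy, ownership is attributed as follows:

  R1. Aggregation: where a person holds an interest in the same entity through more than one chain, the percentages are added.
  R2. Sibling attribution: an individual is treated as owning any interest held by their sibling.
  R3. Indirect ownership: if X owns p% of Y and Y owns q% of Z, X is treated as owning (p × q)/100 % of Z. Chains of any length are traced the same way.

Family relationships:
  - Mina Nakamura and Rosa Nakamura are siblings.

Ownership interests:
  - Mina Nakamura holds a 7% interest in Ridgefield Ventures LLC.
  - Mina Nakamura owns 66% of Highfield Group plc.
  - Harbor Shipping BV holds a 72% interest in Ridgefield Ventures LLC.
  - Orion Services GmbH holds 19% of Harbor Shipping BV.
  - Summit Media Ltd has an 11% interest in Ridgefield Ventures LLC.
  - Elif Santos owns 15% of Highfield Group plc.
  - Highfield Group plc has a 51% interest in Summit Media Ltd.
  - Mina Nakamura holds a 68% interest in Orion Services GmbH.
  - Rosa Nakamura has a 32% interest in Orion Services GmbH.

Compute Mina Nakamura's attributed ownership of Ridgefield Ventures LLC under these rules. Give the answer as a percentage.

24.3826%

By sibling attribution (R2), Mina Nakamura is treated as also owning Rosa Nakamura's interest in Orion Services GmbH, giving 68% + 32% = 100%.
Chain via Highfield Group plc → Summit Media Ltd (R3): 66% × 51% × 11% = 3.7026% of Ridgefield Ventures LLC.
Chain via Orion Services GmbH → Harbor Shipping BV (R3): 100% × 19% × 72% = 13.68% of Ridgefield Ventures LLC.
Direct interest in Ridgefield Ventures LLC: 7%.
Aggregating (R1): 3.7026% + 13.68% + 7% = 24.3826%.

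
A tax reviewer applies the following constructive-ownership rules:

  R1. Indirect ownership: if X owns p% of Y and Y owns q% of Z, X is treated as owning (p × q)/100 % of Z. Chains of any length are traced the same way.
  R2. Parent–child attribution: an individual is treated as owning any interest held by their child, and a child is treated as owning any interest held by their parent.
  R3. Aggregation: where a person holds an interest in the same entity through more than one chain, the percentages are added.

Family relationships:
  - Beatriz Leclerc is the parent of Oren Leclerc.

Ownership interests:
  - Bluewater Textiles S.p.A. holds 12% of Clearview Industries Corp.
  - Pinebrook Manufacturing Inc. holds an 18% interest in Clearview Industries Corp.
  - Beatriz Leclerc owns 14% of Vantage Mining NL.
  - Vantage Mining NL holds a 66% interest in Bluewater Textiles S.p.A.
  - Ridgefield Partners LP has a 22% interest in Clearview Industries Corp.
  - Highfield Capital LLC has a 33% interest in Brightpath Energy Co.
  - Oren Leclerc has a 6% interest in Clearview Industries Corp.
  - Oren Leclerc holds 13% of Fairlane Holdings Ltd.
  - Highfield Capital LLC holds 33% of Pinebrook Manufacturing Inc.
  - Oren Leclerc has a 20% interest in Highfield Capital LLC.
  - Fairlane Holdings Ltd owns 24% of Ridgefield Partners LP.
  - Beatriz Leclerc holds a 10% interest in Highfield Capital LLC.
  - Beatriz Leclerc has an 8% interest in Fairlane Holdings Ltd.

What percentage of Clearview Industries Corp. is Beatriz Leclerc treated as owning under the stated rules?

By parent–child attribution (R2), Beatriz Leclerc is treated as also owning Oren Leclerc's interest in Highfield Capital LLC, giving 10% + 20% = 30%.
By parent–child attribution (R2), Beatriz Leclerc is treated as also owning Oren Leclerc's interest in Fairlane Holdings Ltd, giving 8% + 13% = 21%.
By parent–child attribution (R2), Beatriz Leclerc is treated as owning Oren Leclerc's 6% interest in Clearview Industries Corp.
Chain via Highfield Capital LLC → Pinebrook Manufacturing Inc. (R1): 30% × 33% × 18% = 1.782% of Clearview Industries Corp.
Chain via Fairlane Holdings Ltd → Ridgefield Partners LP (R1): 21% × 24% × 22% = 1.1088% of Clearview Industries Corp.
Chain via Vantage Mining NL → Bluewater Textiles S.p.A. (R1): 14% × 66% × 12% = 1.1088% of Clearview Industries Corp.
Direct interest in Clearview Industries Corp: 6%.
Aggregating (R3): 1.782% + 1.1088% + 1.1088% + 6% = 9.9996%.

9.9996%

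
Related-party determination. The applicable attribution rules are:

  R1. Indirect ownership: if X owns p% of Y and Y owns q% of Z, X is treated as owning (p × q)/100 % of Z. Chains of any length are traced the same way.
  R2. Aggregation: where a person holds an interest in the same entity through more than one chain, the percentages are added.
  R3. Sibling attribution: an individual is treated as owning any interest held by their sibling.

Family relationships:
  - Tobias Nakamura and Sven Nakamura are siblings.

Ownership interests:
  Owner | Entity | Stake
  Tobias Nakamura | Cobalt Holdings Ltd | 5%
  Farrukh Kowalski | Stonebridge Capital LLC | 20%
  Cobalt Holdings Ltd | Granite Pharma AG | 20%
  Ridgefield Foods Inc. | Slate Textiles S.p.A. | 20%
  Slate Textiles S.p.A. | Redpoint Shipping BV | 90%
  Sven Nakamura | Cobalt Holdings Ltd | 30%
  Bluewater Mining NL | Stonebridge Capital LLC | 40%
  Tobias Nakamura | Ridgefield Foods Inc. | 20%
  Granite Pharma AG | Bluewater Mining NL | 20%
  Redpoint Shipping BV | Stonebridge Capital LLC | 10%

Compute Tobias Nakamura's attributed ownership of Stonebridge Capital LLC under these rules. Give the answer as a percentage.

0.92%

By sibling attribution (R3), Tobias Nakamura is treated as also owning Sven Nakamura's interest in Cobalt Holdings Ltd, giving 5% + 30% = 35%.
Chain via Cobalt Holdings Ltd → Granite Pharma AG → Bluewater Mining NL (R1): 35% × 20% × 20% × 40% = 0.56% of Stonebridge Capital LLC.
Chain via Ridgefield Foods Inc. → Slate Textiles S.p.A. → Redpoint Shipping BV (R1): 20% × 20% × 90% × 10% = 0.36% of Stonebridge Capital LLC.
Aggregating (R2): 0.56% + 0.36% = 0.92%.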